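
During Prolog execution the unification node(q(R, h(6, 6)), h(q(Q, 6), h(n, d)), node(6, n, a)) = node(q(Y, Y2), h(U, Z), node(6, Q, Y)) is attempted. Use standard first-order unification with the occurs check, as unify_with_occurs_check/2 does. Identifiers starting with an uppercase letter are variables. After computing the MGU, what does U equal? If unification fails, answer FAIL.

Decompose node/3: q(R, h(6, 6)) = q(Y, Y2),  h(q(Q, 6), h(n, d)) = h(U, Z),  node(6, n, a) = node(6, Q, Y).
Decompose q/2: R = Y,  h(6, 6) = Y2.
Bind R := Y; no other remaining equation mentions R.
Bind Y2 := h(6, 6); no other remaining equation mentions Y2.
Decompose h/2: q(Q, 6) = U,  h(n, d) = Z.
Bind U := q(Q, 6); no other remaining equation mentions U.
Bind Z := h(n, d); no other remaining equation mentions Z.
Decompose node/3: 6 = 6,  n = Q,  a = Y.
Delete trivial equation 6 = 6.
Bind Q := n; no other remaining equation mentions Q. Substituting into the earlier binding gives U := q(n, 6).
Bind Y := a. Substituting into the earlier binding gives R := a.
MGU = { R ↦ a, Y2 ↦ h(6, 6), U ↦ q(n, 6), Z ↦ h(n, d), Q ↦ n, Y ↦ a }, so U ↦ q(n, 6).

q(n, 6)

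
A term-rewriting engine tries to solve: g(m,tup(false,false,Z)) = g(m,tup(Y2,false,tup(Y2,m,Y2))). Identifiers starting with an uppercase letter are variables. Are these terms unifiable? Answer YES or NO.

YES

Decompose g/2: m = m,  tup(false,false,Z) = tup(Y2,false,tup(Y2,m,Y2)).
Delete trivial equation m = m.
Decompose tup/3: false = Y2,  false = false,  Z = tup(Y2,m,Y2).
Bind Y2 := false; substituting into the one remaining equation that mentions Y2 gives: Z = tup(false,m,false).
Delete trivial equation false = false.
Bind Z := tup(false,m,false).
No equations remain and no clash or occurs-check failure arose, so a unifier exists.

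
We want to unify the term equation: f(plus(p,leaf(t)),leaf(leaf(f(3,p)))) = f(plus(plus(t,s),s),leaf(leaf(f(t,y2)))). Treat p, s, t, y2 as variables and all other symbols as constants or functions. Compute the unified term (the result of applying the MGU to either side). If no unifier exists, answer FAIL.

Decompose f/2: plus(p,leaf(t)) = plus(plus(t,s),s),  leaf(leaf(f(3,p))) = leaf(leaf(f(t,y2))).
Decompose plus/2: p = plus(t,s),  leaf(t) = s.
Bind p := plus(t,s); substituting into the one remaining equation that mentions p gives: leaf(leaf(f(3,plus(t,s)))) = leaf(leaf(f(t,y2))).
Bind s := leaf(t); substituting into the remaining equation gives: leaf(leaf(f(3,plus(t,leaf(t))))) = leaf(leaf(f(t,y2))). Substituting into the earlier binding gives p := plus(t,leaf(t)).
Decompose leaf/1: leaf(f(3,plus(t,leaf(t)))) = leaf(f(t,y2)).
Decompose leaf/1: f(3,plus(t,leaf(t))) = f(t,y2).
Decompose f/2: 3 = t,  plus(t,leaf(t)) = y2.
Bind t := 3; substituting into the remaining equation gives: plus(3,leaf(3)) = y2. Substituting into the earlier bindings gives p := plus(3,leaf(3)), s := leaf(3).
Bind y2 := plus(3,leaf(3)).
Applying the MGU to either side gives f(plus(plus(3,leaf(3)),leaf(3)),leaf(leaf(f(3,plus(3,leaf(3)))))).

f(plus(plus(3,leaf(3)),leaf(3)),leaf(leaf(f(3,plus(3,leaf(3))))))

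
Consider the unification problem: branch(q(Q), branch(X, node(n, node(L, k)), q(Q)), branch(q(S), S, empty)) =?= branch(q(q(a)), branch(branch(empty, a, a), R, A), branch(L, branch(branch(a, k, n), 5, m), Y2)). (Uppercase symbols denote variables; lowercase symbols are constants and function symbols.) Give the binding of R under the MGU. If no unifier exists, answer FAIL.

node(n, node(q(branch(branch(a, k, n), 5, m)), k))

Decompose branch/3: q(Q) =?= q(q(a)),  branch(X, node(n, node(L, k)), q(Q)) =?= branch(branch(empty, a, a), R, A),  branch(q(S), S, empty) =?= branch(L, branch(branch(a, k, n), 5, m), Y2).
Decompose q/1: Q =?= q(a).
Bind Q := q(a); substituting into the one remaining equation that mentions Q gives: branch(X, node(n, node(L, k)), q(q(a))) =?= branch(branch(empty, a, a), R, A).
Decompose branch/3: X =?= branch(empty, a, a),  node(n, node(L, k)) =?= R,  q(q(a)) =?= A.
Bind X := branch(empty, a, a); no other remaining equation mentions X.
Bind R := node(n, node(L, k)); no other remaining equation mentions R.
Bind A := q(q(a)); no other remaining equation mentions A.
Decompose branch/3: q(S) =?= L,  S =?= branch(branch(a, k, n), 5, m),  empty =?= Y2.
Bind L := q(S); no other remaining equation mentions L. Substituting into the earlier binding gives R := node(n, node(q(S), k)).
Bind S := branch(branch(a, k, n), 5, m); no other remaining equation mentions S. Substituting into the earlier bindings gives R := node(n, node(q(branch(branch(a, k, n), 5, m)), k)), L := q(branch(branch(a, k, n), 5, m)).
Bind Y2 := empty.
MGU = { Q ↦ q(a), X ↦ branch(empty, a, a), R ↦ node(n, node(q(branch(branch(a, k, n), 5, m)), k)), A ↦ q(q(a)), L ↦ q(branch(branch(a, k, n), 5, m)), S ↦ branch(branch(a, k, n), 5, m), Y2 ↦ empty }, so R ↦ node(n, node(q(branch(branch(a, k, n), 5, m)), k)).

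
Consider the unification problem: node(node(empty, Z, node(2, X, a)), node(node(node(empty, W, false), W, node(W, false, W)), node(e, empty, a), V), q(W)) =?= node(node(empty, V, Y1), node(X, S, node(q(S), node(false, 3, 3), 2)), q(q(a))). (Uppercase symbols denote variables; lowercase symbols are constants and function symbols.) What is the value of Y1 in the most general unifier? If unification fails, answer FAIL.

Decompose node/3: node(empty, Z, node(2, X, a)) =?= node(empty, V, Y1),  node(node(node(empty, W, false), W, node(W, false, W)), node(e, empty, a), V) =?= node(X, S, node(q(S), node(false, 3, 3), 2)),  q(W) =?= q(q(a)).
Decompose node/3: empty =?= empty,  Z =?= V,  node(2, X, a) =?= Y1.
Delete trivial equation empty =?= empty.
Bind Z := V; no other remaining equation mentions Z.
Bind Y1 := node(2, X, a); no other remaining equation mentions Y1.
Decompose node/3: node(node(empty, W, false), W, node(W, false, W)) =?= X,  node(e, empty, a) =?= S,  V =?= node(q(S), node(false, 3, 3), 2).
Bind X := node(node(empty, W, false), W, node(W, false, W)); no other remaining equation mentions X. Substituting into the earlier binding gives Y1 := node(2, node(node(empty, W, false), W, node(W, false, W)), a).
Bind S := node(e, empty, a); substituting into the one remaining equation that mentions S gives: V =?= node(q(node(e, empty, a)), node(false, 3, 3), 2).
Bind V := node(q(node(e, empty, a)), node(false, 3, 3), 2); no other remaining equation mentions V. Substituting into the earlier binding gives Z := node(q(node(e, empty, a)), node(false, 3, 3), 2).
Decompose q/1: W =?= q(a).
Bind W := q(a). Substituting into the earlier bindings gives Y1 := node(2, node(node(empty, q(a), false), q(a), node(q(a), false, q(a))), a), X := node(node(empty, q(a), false), q(a), node(q(a), false, q(a))).
MGU = { Z := node(q(node(e, empty, a)), node(false, 3, 3), 2), Y1 := node(2, node(node(empty, q(a), false), q(a), node(q(a), false, q(a))), a), X := node(node(empty, q(a), false), q(a), node(q(a), false, q(a))), S := node(e, empty, a), V := node(q(node(e, empty, a)), node(false, 3, 3), 2), W := q(a) }, so Y1 := node(2, node(node(empty, q(a), false), q(a), node(q(a), false, q(a))), a).

node(2, node(node(empty, q(a), false), q(a), node(q(a), false, q(a))), a)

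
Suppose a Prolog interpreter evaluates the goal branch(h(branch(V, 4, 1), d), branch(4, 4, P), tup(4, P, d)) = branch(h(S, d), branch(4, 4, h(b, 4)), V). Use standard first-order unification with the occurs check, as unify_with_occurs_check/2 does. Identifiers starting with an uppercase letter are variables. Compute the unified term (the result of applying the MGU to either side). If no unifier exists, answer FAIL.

branch(h(branch(tup(4, h(b, 4), d), 4, 1), d), branch(4, 4, h(b, 4)), tup(4, h(b, 4), d))

Decompose branch/3: h(branch(V, 4, 1), d) = h(S, d),  branch(4, 4, P) = branch(4, 4, h(b, 4)),  tup(4, P, d) = V.
Decompose h/2: branch(V, 4, 1) = S,  d = d.
Bind S := branch(V, 4, 1); no other remaining equation mentions S.
Delete trivial equation d = d.
Decompose branch/3: 4 = 4,  4 = 4,  P = h(b, 4).
Delete trivial equation 4 = 4.
Delete trivial equation 4 = 4.
Bind P := h(b, 4); substituting into the remaining equation gives: tup(4, h(b, 4), d) = V.
Bind V := tup(4, h(b, 4), d). Substituting into the earlier binding gives S := branch(tup(4, h(b, 4), d), 4, 1).
Applying the MGU to either side gives branch(h(branch(tup(4, h(b, 4), d), 4, 1), d), branch(4, 4, h(b, 4)), tup(4, h(b, 4), d)).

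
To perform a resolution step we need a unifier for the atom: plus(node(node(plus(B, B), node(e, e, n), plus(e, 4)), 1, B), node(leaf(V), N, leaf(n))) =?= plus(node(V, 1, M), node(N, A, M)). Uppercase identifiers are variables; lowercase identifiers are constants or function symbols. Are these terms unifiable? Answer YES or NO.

Decompose plus/2: node(node(plus(B, B), node(e, e, n), plus(e, 4)), 1, B) =?= node(V, 1, M),  node(leaf(V), N, leaf(n)) =?= node(N, A, M).
Decompose node/3: node(plus(B, B), node(e, e, n), plus(e, 4)) =?= V,  1 =?= 1,  B =?= M.
Bind V := node(plus(B, B), node(e, e, n), plus(e, 4)); substituting into the one remaining equation that mentions V gives: node(leaf(node(plus(B, B), node(e, e, n), plus(e, 4))), N, leaf(n)) =?= node(N, A, M).
Delete trivial equation 1 =?= 1.
Bind B := M; substituting into the remaining equation gives: node(leaf(node(plus(M, M), node(e, e, n), plus(e, 4))), N, leaf(n)) =?= node(N, A, M). Substituting into the earlier binding gives V := node(plus(M, M), node(e, e, n), plus(e, 4)).
Decompose node/3: leaf(node(plus(M, M), node(e, e, n), plus(e, 4))) =?= N,  N =?= A,  leaf(n) =?= M.
Bind N := leaf(node(plus(M, M), node(e, e, n), plus(e, 4))); substituting into the one remaining equation that mentions N gives: leaf(node(plus(M, M), node(e, e, n), plus(e, 4))) =?= A.
Bind A := leaf(node(plus(M, M), node(e, e, n), plus(e, 4))); no other remaining equation mentions A.
Bind M := leaf(n). Substituting into the earlier bindings gives V := node(plus(leaf(n), leaf(n)), node(e, e, n), plus(e, 4)), B := leaf(n), N := leaf(node(plus(leaf(n), leaf(n)), node(e, e, n), plus(e, 4))), A := leaf(node(plus(leaf(n), leaf(n)), node(e, e, n), plus(e, 4))).
No equations remain and no clash or occurs-check failure arose, so a unifier exists.

YES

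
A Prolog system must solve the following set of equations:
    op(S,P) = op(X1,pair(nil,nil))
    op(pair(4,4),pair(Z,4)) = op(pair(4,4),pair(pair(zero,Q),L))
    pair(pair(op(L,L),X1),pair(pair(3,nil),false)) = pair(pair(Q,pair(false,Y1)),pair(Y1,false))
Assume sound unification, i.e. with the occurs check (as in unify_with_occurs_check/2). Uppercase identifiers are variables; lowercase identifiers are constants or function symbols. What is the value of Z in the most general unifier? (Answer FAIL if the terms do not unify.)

Decompose op/2: S = X1,  P = pair(nil,nil).
Bind S := X1; no other remaining equation mentions S.
Bind P := pair(nil,nil); no other remaining equation mentions P.
Decompose op/2: pair(4,4) = pair(4,4),  pair(Z,4) = pair(pair(zero,Q),L).
Delete trivial equation pair(4,4) = pair(4,4).
Decompose pair/2: Z = pair(zero,Q),  4 = L.
Bind Z := pair(zero,Q); no other remaining equation mentions Z.
Bind L := 4; substituting into the remaining equation gives: pair(pair(op(4,4),X1),pair(pair(3,nil),false)) = pair(pair(Q,pair(false,Y1)),pair(Y1,false)).
Decompose pair/2: pair(op(4,4),X1) = pair(Q,pair(false,Y1)),  pair(pair(3,nil),false) = pair(Y1,false).
Decompose pair/2: op(4,4) = Q,  X1 = pair(false,Y1).
Bind Q := op(4,4); no other remaining equation mentions Q. Substituting into the earlier binding gives Z := pair(zero,op(4,4)).
Bind X1 := pair(false,Y1); no other remaining equation mentions X1. Substituting into the earlier binding gives S := pair(false,Y1).
Decompose pair/2: pair(3,nil) = Y1,  false = false.
Bind Y1 := pair(3,nil); no other remaining equation mentions Y1. Substituting into the earlier bindings gives S := pair(false,pair(3,nil)), X1 := pair(false,pair(3,nil)).
Delete trivial equation false = false.
MGU = { S ↦ pair(false,pair(3,nil)), P ↦ pair(nil,nil), Z ↦ pair(zero,op(4,4)), L ↦ 4, Q ↦ op(4,4), X1 ↦ pair(false,pair(3,nil)), Y1 ↦ pair(3,nil) }, so Z ↦ pair(zero,op(4,4)).

pair(zero,op(4,4))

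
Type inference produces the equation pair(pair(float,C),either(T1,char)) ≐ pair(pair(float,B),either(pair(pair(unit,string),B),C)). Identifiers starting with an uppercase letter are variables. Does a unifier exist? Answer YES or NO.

YES

Decompose pair/2: pair(float,C) ≐ pair(float,B),  either(T1,char) ≐ either(pair(pair(unit,string),B),C).
Decompose pair/2: float ≐ float,  C ≐ B.
Delete trivial equation float ≐ float.
Bind C := B; substituting into the remaining equation gives: either(T1,char) ≐ either(pair(pair(unit,string),B),B).
Decompose either/2: T1 ≐ pair(pair(unit,string),B),  char ≐ B.
Bind T1 := pair(pair(unit,string),B); no other remaining equation mentions T1.
Bind B := char. Substituting into the earlier bindings gives C := char, T1 := pair(pair(unit,string),char).
No equations remain and no clash or occurs-check failure arose, so a unifier exists.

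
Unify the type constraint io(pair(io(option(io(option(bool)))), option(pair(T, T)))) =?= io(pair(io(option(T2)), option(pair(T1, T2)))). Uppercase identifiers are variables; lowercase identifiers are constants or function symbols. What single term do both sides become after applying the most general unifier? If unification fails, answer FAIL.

Decompose io/1: pair(io(option(io(option(bool)))), option(pair(T, T))) =?= pair(io(option(T2)), option(pair(T1, T2))).
Decompose pair/2: io(option(io(option(bool)))) =?= io(option(T2)),  option(pair(T, T)) =?= option(pair(T1, T2)).
Decompose io/1: option(io(option(bool))) =?= option(T2).
Decompose option/1: io(option(bool)) =?= T2.
Bind T2 := io(option(bool)); substituting into the remaining equation gives: option(pair(T, T)) =?= option(pair(T1, io(option(bool)))).
Decompose option/1: pair(T, T) =?= pair(T1, io(option(bool))).
Decompose pair/2: T =?= T1,  T =?= io(option(bool)).
Bind T := T1; substituting into the remaining equation gives: T1 =?= io(option(bool)).
Bind T1 := io(option(bool)). Substituting into the earlier binding gives T := io(option(bool)).
Applying the MGU to either side gives io(pair(io(option(io(option(bool)))), option(pair(io(option(bool)), io(option(bool)))))).

io(pair(io(option(io(option(bool)))), option(pair(io(option(bool)), io(option(bool))))))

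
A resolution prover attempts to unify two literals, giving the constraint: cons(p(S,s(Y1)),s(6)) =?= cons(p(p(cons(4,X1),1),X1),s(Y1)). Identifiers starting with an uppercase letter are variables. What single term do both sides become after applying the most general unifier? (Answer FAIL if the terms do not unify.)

Decompose cons/2: p(S,s(Y1)) =?= p(p(cons(4,X1),1),X1),  s(6) =?= s(Y1).
Decompose p/2: S =?= p(cons(4,X1),1),  s(Y1) =?= X1.
Bind S := p(cons(4,X1),1); no other remaining equation mentions S.
Bind X1 := s(Y1); no other remaining equation mentions X1. Substituting into the earlier binding gives S := p(cons(4,s(Y1)),1).
Decompose s/1: 6 =?= Y1.
Bind Y1 := 6. Substituting into the earlier bindings gives S := p(cons(4,s(6)),1), X1 := s(6).
Applying the MGU to either side gives cons(p(p(cons(4,s(6)),1),s(6)),s(6)).

cons(p(p(cons(4,s(6)),1),s(6)),s(6))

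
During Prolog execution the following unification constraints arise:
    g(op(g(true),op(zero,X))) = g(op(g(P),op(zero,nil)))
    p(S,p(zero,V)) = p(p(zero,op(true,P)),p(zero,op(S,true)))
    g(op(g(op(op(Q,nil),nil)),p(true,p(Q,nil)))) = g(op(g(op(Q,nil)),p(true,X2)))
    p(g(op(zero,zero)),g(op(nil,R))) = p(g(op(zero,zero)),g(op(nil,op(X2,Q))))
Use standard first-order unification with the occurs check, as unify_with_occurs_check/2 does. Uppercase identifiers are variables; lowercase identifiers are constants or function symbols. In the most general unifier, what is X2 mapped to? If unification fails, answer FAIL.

Decompose g/1: op(g(true),op(zero,X)) = op(g(P),op(zero,nil)).
Decompose op/2: g(true) = g(P),  op(zero,X) = op(zero,nil).
Decompose g/1: true = P.
Bind P := true; substituting into the one remaining equation that mentions P gives: p(S,p(zero,V)) = p(p(zero,op(true,true)),p(zero,op(S,true))).
Decompose op/2: zero = zero,  X = nil.
Delete trivial equation zero = zero.
Bind X := nil; no other remaining equation mentions X.
Decompose p/2: S = p(zero,op(true,true)),  p(zero,V) = p(zero,op(S,true)).
Bind S := p(zero,op(true,true)); substituting into the one remaining equation that mentions S gives: p(zero,V) = p(zero,op(p(zero,op(true,true)),true)).
Decompose p/2: zero = zero,  V = op(p(zero,op(true,true)),true).
Delete trivial equation zero = zero.
Bind V := op(p(zero,op(true,true)),true); no other remaining equation mentions V.
Decompose g/1: op(g(op(op(Q,nil),nil)),p(true,p(Q,nil))) = op(g(op(Q,nil)),p(true,X2)).
Decompose op/2: g(op(op(Q,nil),nil)) = g(op(Q,nil)),  p(true,p(Q,nil)) = p(true,X2).
Decompose g/1: op(op(Q,nil),nil) = op(Q,nil).
Decompose op/2: op(Q,nil) = Q,  nil = nil.
Occurs check fails: Q occurs in op(Q,nil); the equation Q = op(Q,nil) has no finite solution.

FAIL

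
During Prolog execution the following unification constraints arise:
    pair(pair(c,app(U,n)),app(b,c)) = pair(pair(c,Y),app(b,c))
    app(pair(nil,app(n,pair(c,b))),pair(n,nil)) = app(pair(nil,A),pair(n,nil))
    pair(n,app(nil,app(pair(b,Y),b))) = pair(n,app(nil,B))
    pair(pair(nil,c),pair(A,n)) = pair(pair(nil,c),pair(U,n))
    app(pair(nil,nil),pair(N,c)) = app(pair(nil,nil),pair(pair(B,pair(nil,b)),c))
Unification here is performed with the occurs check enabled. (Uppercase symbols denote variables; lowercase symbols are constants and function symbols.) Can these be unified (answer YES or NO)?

YES

Decompose pair/2: pair(c,app(U,n)) = pair(c,Y),  app(b,c) = app(b,c).
Decompose pair/2: c = c,  app(U,n) = Y.
Delete trivial equation c = c.
Bind Y := app(U,n); substituting into the one remaining equation that mentions Y gives: pair(n,app(nil,app(pair(b,app(U,n)),b))) = pair(n,app(nil,B)).
Delete trivial equation app(b,c) = app(b,c).
Decompose app/2: pair(nil,app(n,pair(c,b))) = pair(nil,A),  pair(n,nil) = pair(n,nil).
Decompose pair/2: nil = nil,  app(n,pair(c,b)) = A.
Delete trivial equation nil = nil.
Bind A := app(n,pair(c,b)); substituting into the one remaining equation that mentions A gives: pair(pair(nil,c),pair(app(n,pair(c,b)),n)) = pair(pair(nil,c),pair(U,n)).
Delete trivial equation pair(n,nil) = pair(n,nil).
Decompose pair/2: n = n,  app(nil,app(pair(b,app(U,n)),b)) = app(nil,B).
Delete trivial equation n = n.
Decompose app/2: nil = nil,  app(pair(b,app(U,n)),b) = B.
Delete trivial equation nil = nil.
Bind B := app(pair(b,app(U,n)),b); substituting into the one remaining equation that mentions B gives: app(pair(nil,nil),pair(N,c)) = app(pair(nil,nil),pair(pair(app(pair(b,app(U,n)),b),pair(nil,b)),c)).
Decompose pair/2: pair(nil,c) = pair(nil,c),  pair(app(n,pair(c,b)),n) = pair(U,n).
Delete trivial equation pair(nil,c) = pair(nil,c).
Decompose pair/2: app(n,pair(c,b)) = U,  n = n.
Bind U := app(n,pair(c,b)); substituting into the one remaining equation that mentions U gives: app(pair(nil,nil),pair(N,c)) = app(pair(nil,nil),pair(pair(app(pair(b,app(app(n,pair(c,b)),n)),b),pair(nil,b)),c)). Substituting into the earlier bindings gives Y := app(app(n,pair(c,b)),n), B := app(pair(b,app(app(n,pair(c,b)),n)),b).
Delete trivial equation n = n.
Decompose app/2: pair(nil,nil) = pair(nil,nil),  pair(N,c) = pair(pair(app(pair(b,app(app(n,pair(c,b)),n)),b),pair(nil,b)),c).
Delete trivial equation pair(nil,nil) = pair(nil,nil).
Decompose pair/2: N = pair(app(pair(b,app(app(n,pair(c,b)),n)),b),pair(nil,b)),  c = c.
Bind N := pair(app(pair(b,app(app(n,pair(c,b)),n)),b),pair(nil,b)); no other remaining equation mentions N.
Delete trivial equation c = c.
No equations remain and no clash or occurs-check failure arose, so a unifier exists.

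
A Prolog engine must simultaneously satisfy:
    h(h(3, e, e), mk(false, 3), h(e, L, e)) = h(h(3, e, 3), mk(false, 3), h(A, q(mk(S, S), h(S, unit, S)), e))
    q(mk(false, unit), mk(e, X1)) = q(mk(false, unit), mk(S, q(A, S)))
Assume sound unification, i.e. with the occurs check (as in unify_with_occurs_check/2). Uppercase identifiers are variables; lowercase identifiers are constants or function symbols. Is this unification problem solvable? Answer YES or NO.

NO

Decompose h/3: h(3, e, e) = h(3, e, 3),  mk(false, 3) = mk(false, 3),  h(e, L, e) = h(A, q(mk(S, S), h(S, unit, S)), e).
Decompose h/3: 3 = 3,  e = e,  e = 3.
Delete trivial equation 3 = 3.
Delete trivial equation e = e.
Clash: constants e and 3 differ; no unifier exists.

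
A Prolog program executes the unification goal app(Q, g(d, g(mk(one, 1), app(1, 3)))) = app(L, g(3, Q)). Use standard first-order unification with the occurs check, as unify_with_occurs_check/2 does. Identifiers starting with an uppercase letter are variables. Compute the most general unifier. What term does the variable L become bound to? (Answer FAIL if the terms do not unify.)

FAIL

Decompose app/2: Q = L,  g(d, g(mk(one, 1), app(1, 3))) = g(3, Q).
Bind Q := L; substituting into the remaining equation gives: g(d, g(mk(one, 1), app(1, 3))) = g(3, L).
Decompose g/2: d = 3,  g(mk(one, 1), app(1, 3)) = L.
Clash: constants d and 3 differ; no unifier exists.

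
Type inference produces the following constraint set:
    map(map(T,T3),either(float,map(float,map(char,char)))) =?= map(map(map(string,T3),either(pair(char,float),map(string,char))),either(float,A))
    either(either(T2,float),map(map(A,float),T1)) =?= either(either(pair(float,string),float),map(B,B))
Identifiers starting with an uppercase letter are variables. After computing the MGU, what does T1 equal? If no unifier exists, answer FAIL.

map(map(float,map(char,char)),float)

Decompose map/2: map(T,T3) =?= map(map(string,T3),either(pair(char,float),map(string,char))),  either(float,map(float,map(char,char))) =?= either(float,A).
Decompose map/2: T =?= map(string,T3),  T3 =?= either(pair(char,float),map(string,char)).
Bind T := map(string,T3); no other remaining equation mentions T.
Bind T3 := either(pair(char,float),map(string,char)); no other remaining equation mentions T3. Substituting into the earlier binding gives T := map(string,either(pair(char,float),map(string,char))).
Decompose either/2: float =?= float,  map(float,map(char,char)) =?= A.
Delete trivial equation float =?= float.
Bind A := map(float,map(char,char)); substituting into the remaining equation gives: either(either(T2,float),map(map(map(float,map(char,char)),float),T1)) =?= either(either(pair(float,string),float),map(B,B)).
Decompose either/2: either(T2,float) =?= either(pair(float,string),float),  map(map(map(float,map(char,char)),float),T1) =?= map(B,B).
Decompose either/2: T2 =?= pair(float,string),  float =?= float.
Bind T2 := pair(float,string); no other remaining equation mentions T2.
Delete trivial equation float =?= float.
Decompose map/2: map(map(float,map(char,char)),float) =?= B,  T1 =?= B.
Bind B := map(map(float,map(char,char)),float); substituting into the remaining equation gives: T1 =?= map(map(float,map(char,char)),float).
Bind T1 := map(map(float,map(char,char)),float).
MGU = { T ↦ map(string,either(pair(char,float),map(string,char))), T3 ↦ either(pair(char,float),map(string,char)), A ↦ map(float,map(char,char)), T2 ↦ pair(float,string), B ↦ map(map(float,map(char,char)),float), T1 ↦ map(map(float,map(char,char)),float) }, so T1 ↦ map(map(float,map(char,char)),float).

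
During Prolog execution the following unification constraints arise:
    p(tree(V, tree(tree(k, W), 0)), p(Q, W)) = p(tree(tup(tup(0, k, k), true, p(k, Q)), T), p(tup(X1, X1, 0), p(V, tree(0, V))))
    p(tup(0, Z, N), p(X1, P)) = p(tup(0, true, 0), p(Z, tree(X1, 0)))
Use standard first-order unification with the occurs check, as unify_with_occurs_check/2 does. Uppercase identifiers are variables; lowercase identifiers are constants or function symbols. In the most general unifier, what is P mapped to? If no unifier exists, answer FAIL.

tree(true, 0)

Decompose p/2: tree(V, tree(tree(k, W), 0)) = tree(tup(tup(0, k, k), true, p(k, Q)), T),  p(Q, W) = p(tup(X1, X1, 0), p(V, tree(0, V))).
Decompose tree/2: V = tup(tup(0, k, k), true, p(k, Q)),  tree(tree(k, W), 0) = T.
Bind V := tup(tup(0, k, k), true, p(k, Q)); substituting into the one remaining equation that mentions V gives: p(Q, W) = p(tup(X1, X1, 0), p(tup(tup(0, k, k), true, p(k, Q)), tree(0, tup(tup(0, k, k), true, p(k, Q))))).
Bind T := tree(tree(k, W), 0); no other remaining equation mentions T.
Decompose p/2: Q = tup(X1, X1, 0),  W = p(tup(tup(0, k, k), true, p(k, Q)), tree(0, tup(tup(0, k, k), true, p(k, Q)))).
Bind Q := tup(X1, X1, 0); substituting into the one remaining equation that mentions Q gives: W = p(tup(tup(0, k, k), true, p(k, tup(X1, X1, 0))), tree(0, tup(tup(0, k, k), true, p(k, tup(X1, X1, 0))))). Substituting into the earlier binding gives V := tup(tup(0, k, k), true, p(k, tup(X1, X1, 0))).
Bind W := p(tup(tup(0, k, k), true, p(k, tup(X1, X1, 0))), tree(0, tup(tup(0, k, k), true, p(k, tup(X1, X1, 0))))); no other remaining equation mentions W. Substituting into the earlier binding gives T := tree(tree(k, p(tup(tup(0, k, k), true, p(k, tup(X1, X1, 0))), tree(0, tup(tup(0, k, k), true, p(k, tup(X1, X1, 0)))))), 0).
Decompose p/2: tup(0, Z, N) = tup(0, true, 0),  p(X1, P) = p(Z, tree(X1, 0)).
Decompose tup/3: 0 = 0,  Z = true,  N = 0.
Delete trivial equation 0 = 0.
Bind Z := true; substituting into the one remaining equation that mentions Z gives: p(X1, P) = p(true, tree(X1, 0)).
Bind N := 0; no other remaining equation mentions N.
Decompose p/2: X1 = true,  P = tree(X1, 0).
Bind X1 := true; substituting into the remaining equation gives: P = tree(true, 0). Substituting into the earlier bindings gives V := tup(tup(0, k, k), true, p(k, tup(true, true, 0))), T := tree(tree(k, p(tup(tup(0, k, k), true, p(k, tup(true, true, 0))), tree(0, tup(tup(0, k, k), true, p(k, tup(true, true, 0)))))), 0), Q := tup(true, true, 0), W := p(tup(tup(0, k, k), true, p(k, tup(true, true, 0))), tree(0, tup(tup(0, k, k), true, p(k, tup(true, true, 0))))).
Bind P := tree(true, 0).
MGU = { V ↦ tup(tup(0, k, k), true, p(k, tup(true, true, 0))), T ↦ tree(tree(k, p(tup(tup(0, k, k), true, p(k, tup(true, true, 0))), tree(0, tup(tup(0, k, k), true, p(k, tup(true, true, 0)))))), 0), Q ↦ tup(true, true, 0), W ↦ p(tup(tup(0, k, k), true, p(k, tup(true, true, 0))), tree(0, tup(tup(0, k, k), true, p(k, tup(true, true, 0))))), Z ↦ true, N ↦ 0, X1 ↦ true, P ↦ tree(true, 0) }, so P ↦ tree(true, 0).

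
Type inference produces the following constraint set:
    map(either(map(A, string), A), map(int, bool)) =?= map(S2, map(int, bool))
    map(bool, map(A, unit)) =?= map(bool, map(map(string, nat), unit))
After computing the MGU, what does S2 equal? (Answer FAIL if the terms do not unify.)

either(map(map(string, nat), string), map(string, nat))

Decompose map/2: either(map(A, string), A) =?= S2,  map(int, bool) =?= map(int, bool).
Bind S2 := either(map(A, string), A); no other remaining equation mentions S2.
Delete trivial equation map(int, bool) =?= map(int, bool).
Decompose map/2: bool =?= bool,  map(A, unit) =?= map(map(string, nat), unit).
Delete trivial equation bool =?= bool.
Decompose map/2: A =?= map(string, nat),  unit =?= unit.
Bind A := map(string, nat); no other remaining equation mentions A. Substituting into the earlier binding gives S2 := either(map(map(string, nat), string), map(string, nat)).
Delete trivial equation unit =?= unit.
MGU = { S2 := either(map(map(string, nat), string), map(string, nat)), A := map(string, nat) }, so S2 := either(map(map(string, nat), string), map(string, nat)).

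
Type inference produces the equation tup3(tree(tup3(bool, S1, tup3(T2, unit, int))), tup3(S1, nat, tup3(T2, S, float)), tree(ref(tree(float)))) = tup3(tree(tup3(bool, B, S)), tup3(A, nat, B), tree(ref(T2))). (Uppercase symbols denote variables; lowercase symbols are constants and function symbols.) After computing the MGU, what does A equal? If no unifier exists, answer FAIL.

Decompose tup3/3: tree(tup3(bool, S1, tup3(T2, unit, int))) = tree(tup3(bool, B, S)),  tup3(S1, nat, tup3(T2, S, float)) = tup3(A, nat, B),  tree(ref(tree(float))) = tree(ref(T2)).
Decompose tree/1: tup3(bool, S1, tup3(T2, unit, int)) = tup3(bool, B, S).
Decompose tup3/3: bool = bool,  S1 = B,  tup3(T2, unit, int) = S.
Delete trivial equation bool = bool.
Bind S1 := B; substituting into the one remaining equation that mentions S1 gives: tup3(B, nat, tup3(T2, S, float)) = tup3(A, nat, B).
Bind S := tup3(T2, unit, int); substituting into the one remaining equation that mentions S gives: tup3(B, nat, tup3(T2, tup3(T2, unit, int), float)) = tup3(A, nat, B).
Decompose tup3/3: B = A,  nat = nat,  tup3(T2, tup3(T2, unit, int), float) = B.
Bind B := A; substituting into the one remaining equation that mentions B gives: tup3(T2, tup3(T2, unit, int), float) = A. Substituting into the earlier binding gives S1 := A.
Delete trivial equation nat = nat.
Bind A := tup3(T2, tup3(T2, unit, int), float); no other remaining equation mentions A. Substituting into the earlier bindings gives S1 := tup3(T2, tup3(T2, unit, int), float), B := tup3(T2, tup3(T2, unit, int), float).
Decompose tree/1: ref(tree(float)) = ref(T2).
Decompose ref/1: tree(float) = T2.
Bind T2 := tree(float). Substituting into the earlier bindings gives S1 := tup3(tree(float), tup3(tree(float), unit, int), float), S := tup3(tree(float), unit, int), B := tup3(tree(float), tup3(tree(float), unit, int), float), A := tup3(tree(float), tup3(tree(float), unit, int), float).
MGU = { S1 ↦ tup3(tree(float), tup3(tree(float), unit, int), float), S ↦ tup3(tree(float), unit, int), B ↦ tup3(tree(float), tup3(tree(float), unit, int), float), A ↦ tup3(tree(float), tup3(tree(float), unit, int), float), T2 ↦ tree(float) }, so A ↦ tup3(tree(float), tup3(tree(float), unit, int), float).

tup3(tree(float), tup3(tree(float), unit, int), float)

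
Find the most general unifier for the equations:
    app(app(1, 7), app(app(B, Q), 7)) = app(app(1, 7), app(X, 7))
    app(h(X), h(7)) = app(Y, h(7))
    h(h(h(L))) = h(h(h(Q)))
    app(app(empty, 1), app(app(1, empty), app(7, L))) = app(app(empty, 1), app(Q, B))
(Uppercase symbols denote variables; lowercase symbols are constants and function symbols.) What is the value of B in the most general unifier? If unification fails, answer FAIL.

Decompose app/2: app(1, 7) = app(1, 7),  app(app(B, Q), 7) = app(X, 7).
Delete trivial equation app(1, 7) = app(1, 7).
Decompose app/2: app(B, Q) = X,  7 = 7.
Bind X := app(B, Q); substituting into the one remaining equation that mentions X gives: app(h(app(B, Q)), h(7)) = app(Y, h(7)).
Delete trivial equation 7 = 7.
Decompose app/2: h(app(B, Q)) = Y,  h(7) = h(7).
Bind Y := h(app(B, Q)); no other remaining equation mentions Y.
Delete trivial equation h(7) = h(7).
Decompose h/1: h(h(L)) = h(h(Q)).
Decompose h/1: h(L) = h(Q).
Decompose h/1: L = Q.
Bind L := Q; substituting into the remaining equation gives: app(app(empty, 1), app(app(1, empty), app(7, Q))) = app(app(empty, 1), app(Q, B)).
Decompose app/2: app(empty, 1) = app(empty, 1),  app(app(1, empty), app(7, Q)) = app(Q, B).
Delete trivial equation app(empty, 1) = app(empty, 1).
Decompose app/2: app(1, empty) = Q,  app(7, Q) = B.
Bind Q := app(1, empty); substituting into the remaining equation gives: app(7, app(1, empty)) = B. Substituting into the earlier bindings gives X := app(B, app(1, empty)), Y := h(app(B, app(1, empty))), L := app(1, empty).
Bind B := app(7, app(1, empty)). Substituting into the earlier bindings gives X := app(app(7, app(1, empty)), app(1, empty)), Y := h(app(app(7, app(1, empty)), app(1, empty))).
MGU = { X ↦ app(app(7, app(1, empty)), app(1, empty)), Y ↦ h(app(app(7, app(1, empty)), app(1, empty))), L ↦ app(1, empty), Q ↦ app(1, empty), B ↦ app(7, app(1, empty)) }, so B ↦ app(7, app(1, empty)).

app(7, app(1, empty))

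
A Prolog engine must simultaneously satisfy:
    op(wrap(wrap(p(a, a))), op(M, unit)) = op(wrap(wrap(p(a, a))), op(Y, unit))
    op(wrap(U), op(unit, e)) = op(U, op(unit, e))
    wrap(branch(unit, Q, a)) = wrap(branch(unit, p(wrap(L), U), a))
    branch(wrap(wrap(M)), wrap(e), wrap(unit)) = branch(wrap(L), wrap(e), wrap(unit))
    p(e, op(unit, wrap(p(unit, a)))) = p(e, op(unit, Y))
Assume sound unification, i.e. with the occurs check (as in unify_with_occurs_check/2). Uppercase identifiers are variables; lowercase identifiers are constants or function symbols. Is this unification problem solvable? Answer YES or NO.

NO

Decompose op/2: wrap(wrap(p(a, a))) = wrap(wrap(p(a, a))),  op(M, unit) = op(Y, unit).
Delete trivial equation wrap(wrap(p(a, a))) = wrap(wrap(p(a, a))).
Decompose op/2: M = Y,  unit = unit.
Bind M := Y; substituting into the one remaining equation that mentions M gives: branch(wrap(wrap(Y)), wrap(e), wrap(unit)) = branch(wrap(L), wrap(e), wrap(unit)).
Delete trivial equation unit = unit.
Decompose op/2: wrap(U) = U,  op(unit, e) = op(unit, e).
Occurs check fails: U occurs in wrap(U); the equation U = wrap(U) has no finite solution.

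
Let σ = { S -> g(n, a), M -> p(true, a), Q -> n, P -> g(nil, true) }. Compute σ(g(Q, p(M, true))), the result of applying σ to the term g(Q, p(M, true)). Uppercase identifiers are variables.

g(n, p(p(true, a), true))

Replace each occurrence of M with p(true, a).
Replace each occurrence of Q with n.
Result: g(n, p(p(true, a), true)).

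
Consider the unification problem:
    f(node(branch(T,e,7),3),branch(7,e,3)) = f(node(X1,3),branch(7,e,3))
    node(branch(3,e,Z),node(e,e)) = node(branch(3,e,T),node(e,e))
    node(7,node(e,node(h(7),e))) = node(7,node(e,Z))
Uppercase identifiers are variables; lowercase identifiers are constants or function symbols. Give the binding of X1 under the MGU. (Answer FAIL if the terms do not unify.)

Decompose f/2: node(branch(T,e,7),3) = node(X1,3),  branch(7,e,3) = branch(7,e,3).
Decompose node/2: branch(T,e,7) = X1,  3 = 3.
Bind X1 := branch(T,e,7); no other remaining equation mentions X1.
Delete trivial equation 3 = 3.
Delete trivial equation branch(7,e,3) = branch(7,e,3).
Decompose node/2: branch(3,e,Z) = branch(3,e,T),  node(e,e) = node(e,e).
Decompose branch/3: 3 = 3,  e = e,  Z = T.
Delete trivial equation 3 = 3.
Delete trivial equation e = e.
Bind Z := T; substituting into the one remaining equation that mentions Z gives: node(7,node(e,node(h(7),e))) = node(7,node(e,T)).
Delete trivial equation node(e,e) = node(e,e).
Decompose node/2: 7 = 7,  node(e,node(h(7),e)) = node(e,T).
Delete trivial equation 7 = 7.
Decompose node/2: e = e,  node(h(7),e) = T.
Delete trivial equation e = e.
Bind T := node(h(7),e). Substituting into the earlier bindings gives X1 := branch(node(h(7),e),e,7), Z := node(h(7),e).
MGU = { X1 -> branch(node(h(7),e),e,7), Z -> node(h(7),e), T -> node(h(7),e) }, so X1 -> branch(node(h(7),e),e,7).

branch(node(h(7),e),e,7)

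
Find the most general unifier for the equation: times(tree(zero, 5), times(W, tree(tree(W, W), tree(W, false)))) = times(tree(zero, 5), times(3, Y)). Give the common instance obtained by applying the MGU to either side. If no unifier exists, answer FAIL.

Decompose times/2: tree(zero, 5) = tree(zero, 5),  times(W, tree(tree(W, W), tree(W, false))) = times(3, Y).
Delete trivial equation tree(zero, 5) = tree(zero, 5).
Decompose times/2: W = 3,  tree(tree(W, W), tree(W, false)) = Y.
Bind W := 3; substituting into the remaining equation gives: tree(tree(3, 3), tree(3, false)) = Y.
Bind Y := tree(tree(3, 3), tree(3, false)).
Applying the MGU to either side gives times(tree(zero, 5), times(3, tree(tree(3, 3), tree(3, false)))).

times(tree(zero, 5), times(3, tree(tree(3, 3), tree(3, false))))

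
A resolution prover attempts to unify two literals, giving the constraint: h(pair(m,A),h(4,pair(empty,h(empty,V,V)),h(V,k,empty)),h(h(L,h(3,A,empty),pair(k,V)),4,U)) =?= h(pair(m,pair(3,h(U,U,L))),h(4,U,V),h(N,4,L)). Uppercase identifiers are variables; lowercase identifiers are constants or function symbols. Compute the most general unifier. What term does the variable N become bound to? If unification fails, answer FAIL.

Decompose h/3: pair(m,A) =?= pair(m,pair(3,h(U,U,L))),  h(4,pair(empty,h(empty,V,V)),h(V,k,empty)) =?= h(4,U,V),  h(h(L,h(3,A,empty),pair(k,V)),4,U) =?= h(N,4,L).
Decompose pair/2: m =?= m,  A =?= pair(3,h(U,U,L)).
Delete trivial equation m =?= m.
Bind A := pair(3,h(U,U,L)); substituting into the one remaining equation that mentions A gives: h(h(L,h(3,pair(3,h(U,U,L)),empty),pair(k,V)),4,U) =?= h(N,4,L).
Decompose h/3: 4 =?= 4,  pair(empty,h(empty,V,V)) =?= U,  h(V,k,empty) =?= V.
Delete trivial equation 4 =?= 4.
Bind U := pair(empty,h(empty,V,V)); substituting into the one remaining equation that mentions U gives: h(h(L,h(3,pair(3,h(pair(empty,h(empty,V,V)),pair(empty,h(empty,V,V)),L)),empty),pair(k,V)),4,pair(empty,h(empty,V,V))) =?= h(N,4,L). Substituting into the earlier binding gives A := pair(3,h(pair(empty,h(empty,V,V)),pair(empty,h(empty,V,V)),L)).
Occurs check fails: V occurs in h(V,k,empty); the equation V =?= h(V,k,empty) has no finite solution.

FAIL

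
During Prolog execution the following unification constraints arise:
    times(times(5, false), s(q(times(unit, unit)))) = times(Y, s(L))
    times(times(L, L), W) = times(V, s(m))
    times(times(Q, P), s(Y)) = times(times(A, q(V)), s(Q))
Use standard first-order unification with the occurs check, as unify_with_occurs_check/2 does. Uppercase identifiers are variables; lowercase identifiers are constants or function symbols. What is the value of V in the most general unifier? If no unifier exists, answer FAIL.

times(q(times(unit, unit)), q(times(unit, unit)))

Decompose times/2: times(5, false) = Y,  s(q(times(unit, unit))) = s(L).
Bind Y := times(5, false); substituting into the one remaining equation that mentions Y gives: times(times(Q, P), s(times(5, false))) = times(times(A, q(V)), s(Q)).
Decompose s/1: q(times(unit, unit)) = L.
Bind L := q(times(unit, unit)); substituting into the one remaining equation that mentions L gives: times(times(q(times(unit, unit)), q(times(unit, unit))), W) = times(V, s(m)).
Decompose times/2: times(q(times(unit, unit)), q(times(unit, unit))) = V,  W = s(m).
Bind V := times(q(times(unit, unit)), q(times(unit, unit))); substituting into the one remaining equation that mentions V gives: times(times(Q, P), s(times(5, false))) = times(times(A, q(times(q(times(unit, unit)), q(times(unit, unit))))), s(Q)).
Bind W := s(m); no other remaining equation mentions W.
Decompose times/2: times(Q, P) = times(A, q(times(q(times(unit, unit)), q(times(unit, unit))))),  s(times(5, false)) = s(Q).
Decompose times/2: Q = A,  P = q(times(q(times(unit, unit)), q(times(unit, unit)))).
Bind Q := A; substituting into the one remaining equation that mentions Q gives: s(times(5, false)) = s(A).
Bind P := q(times(q(times(unit, unit)), q(times(unit, unit)))); no other remaining equation mentions P.
Decompose s/1: times(5, false) = A.
Bind A := times(5, false). Substituting into the earlier binding gives Q := times(5, false).
MGU = { Y ↦ times(5, false), L ↦ q(times(unit, unit)), V ↦ times(q(times(unit, unit)), q(times(unit, unit))), W ↦ s(m), Q ↦ times(5, false), P ↦ q(times(q(times(unit, unit)), q(times(unit, unit)))), A ↦ times(5, false) }, so V ↦ times(q(times(unit, unit)), q(times(unit, unit))).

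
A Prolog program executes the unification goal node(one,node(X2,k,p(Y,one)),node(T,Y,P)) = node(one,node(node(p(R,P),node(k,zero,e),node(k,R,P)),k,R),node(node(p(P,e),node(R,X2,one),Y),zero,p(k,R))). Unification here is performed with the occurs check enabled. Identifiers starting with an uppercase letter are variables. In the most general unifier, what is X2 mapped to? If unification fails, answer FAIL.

node(p(p(zero,one),p(k,p(zero,one))),node(k,zero,e),node(k,p(zero,one),p(k,p(zero,one))))

Decompose node/3: one = one,  node(X2,k,p(Y,one)) = node(node(p(R,P),node(k,zero,e),node(k,R,P)),k,R),  node(T,Y,P) = node(node(p(P,e),node(R,X2,one),Y),zero,p(k,R)).
Delete trivial equation one = one.
Decompose node/3: X2 = node(p(R,P),node(k,zero,e),node(k,R,P)),  k = k,  p(Y,one) = R.
Bind X2 := node(p(R,P),node(k,zero,e),node(k,R,P)); substituting into the one remaining equation that mentions X2 gives: node(T,Y,P) = node(node(p(P,e),node(R,node(p(R,P),node(k,zero,e),node(k,R,P)),one),Y),zero,p(k,R)).
Delete trivial equation k = k.
Bind R := p(Y,one); substituting into the remaining equation gives: node(T,Y,P) = node(node(p(P,e),node(p(Y,one),node(p(p(Y,one),P),node(k,zero,e),node(k,p(Y,one),P)),one),Y),zero,p(k,p(Y,one))). Substituting into the earlier binding gives X2 := node(p(p(Y,one),P),node(k,zero,e),node(k,p(Y,one),P)).
Decompose node/3: T = node(p(P,e),node(p(Y,one),node(p(p(Y,one),P),node(k,zero,e),node(k,p(Y,one),P)),one),Y),  Y = zero,  P = p(k,p(Y,one)).
Bind T := node(p(P,e),node(p(Y,one),node(p(p(Y,one),P),node(k,zero,e),node(k,p(Y,one),P)),one),Y); no other remaining equation mentions T.
Bind Y := zero; substituting into the remaining equation gives: P = p(k,p(zero,one)). Substituting into the earlier bindings gives X2 := node(p(p(zero,one),P),node(k,zero,e),node(k,p(zero,one),P)), R := p(zero,one), T := node(p(P,e),node(p(zero,one),node(p(p(zero,one),P),node(k,zero,e),node(k,p(zero,one),P)),one),zero).
Bind P := p(k,p(zero,one)). Substituting into the earlier bindings gives X2 := node(p(p(zero,one),p(k,p(zero,one))),node(k,zero,e),node(k,p(zero,one),p(k,p(zero,one)))), T := node(p(p(k,p(zero,one)),e),node(p(zero,one),node(p(p(zero,one),p(k,p(zero,one))),node(k,zero,e),node(k,p(zero,one),p(k,p(zero,one)))),one),zero).
MGU = { X2 = node(p(p(zero,one),p(k,p(zero,one))),node(k,zero,e),node(k,p(zero,one),p(k,p(zero,one)))), R = p(zero,one), T = node(p(p(k,p(zero,one)),e),node(p(zero,one),node(p(p(zero,one),p(k,p(zero,one))),node(k,zero,e),node(k,p(zero,one),p(k,p(zero,one)))),one),zero), Y = zero, P = p(k,p(zero,one)) }, so X2 = node(p(p(zero,one),p(k,p(zero,one))),node(k,zero,e),node(k,p(zero,one),p(k,p(zero,one)))).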